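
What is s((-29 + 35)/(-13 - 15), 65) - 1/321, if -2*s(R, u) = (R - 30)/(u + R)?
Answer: 133969/582294 ≈ 0.23007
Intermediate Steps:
s(R, u) = -(-30 + R)/(2*(R + u)) (s(R, u) = -(R - 30)/(2*(u + R)) = -(-30 + R)/(2*(R + u)))
s((-29 + 35)/(-13 - 15), 65) - 1/321 = (15 - (-29 + 35)/(2*(-13 - 15)))/((-29 + 35)/(-13 - 15) + 65) - 1/321 = (15 - 3/(-28))/(6/(-28) + 65) - 1*1/321 = (15 - 3*(-1)/28)/(6*(-1/28) + 65) - 1/321 = (15 - ½*(-3/14))/(-3/14 + 65) - 1/321 = (15 + 3/28)/(907/14) - 1/321 = (14/907)*(423/28) - 1/321 = 423/1814 - 1/321 = 133969/582294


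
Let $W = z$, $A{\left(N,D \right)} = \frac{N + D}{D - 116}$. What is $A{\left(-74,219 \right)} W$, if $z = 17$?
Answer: $\frac{2465}{103} \approx 23.932$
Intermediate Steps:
$A{\left(N,D \right)} = \frac{D + N}{-116 + D}$
$W = 17$
$A{\left(-74,219 \right)} W = \frac{219 - 74}{-116 + 219} \cdot 17 = \frac{1}{103} \cdot 145 \cdot 17 = \frac{145}{103} \cdot 17 = \frac{2465}{103}$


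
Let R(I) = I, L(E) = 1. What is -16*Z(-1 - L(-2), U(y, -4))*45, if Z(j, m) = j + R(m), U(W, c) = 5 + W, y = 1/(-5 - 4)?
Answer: -2080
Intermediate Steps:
y = -1/9 (y = 1/(-9) = -1/9 ≈ -0.11111)
Z(j, m) = j + m
-16*Z(-1 - L(-2), U(y, -4))*45 = -16*((-1 - 1*1) + (5 - 1/9))*45 = -16*((-1 - 1) + 44/9)*45 = -16*(-2 + 44/9)*45 = -16*26/9*45 = -416/9*45 = -2080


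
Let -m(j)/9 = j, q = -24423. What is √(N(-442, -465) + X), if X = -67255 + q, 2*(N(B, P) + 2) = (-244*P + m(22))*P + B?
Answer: 2*I*√6606329 ≈ 5140.6*I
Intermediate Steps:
m(j) = -9*j
N(B, P) = -2 + B/2 + P*(-198 - 244*P)/2 (N(B, P) = -2 + ((-244*P - 9*22)*P + B)/2 = -2 + ((-244*P - 198)*P + B)/2 = -2 + ((-198 - 244*P)*P + B)/2 = -2 + (P*(-198 - 244*P) + B)/2 = -2 + (B + P*(-198 - 244*P))/2 = -2 + (B/2 + P*(-198 - 244*P)/2) = -2 + B/2 + P*(-198 - 244*P)/2)
X = -91678 (X = -67255 - 24423 = -91678)
√(N(-442, -465) + X) = √((-2 + (½)*(-442) - 122*(-465)² - 99*(-465)) - 91678) = √((-2 - 221 - 122*216225 + 46035) - 91678) = √((-2 - 221 - 26379450 + 46035) - 91678) = √(-26333638 - 91678) = √(-26425316) = 2*I*√6606329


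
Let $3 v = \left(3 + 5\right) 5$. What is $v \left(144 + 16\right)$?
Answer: $\frac{6400}{3} \approx 2133.3$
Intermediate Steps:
$v = \frac{40}{3}$ ($v = \frac{\left(3 + 5\right) 5}{3} = \frac{8 \cdot 5}{3} = \frac{1}{3} \cdot 40 = \frac{40}{3} \approx 13.333$)
$v \left(144 + 16\right) = \frac{40 \left(144 + 16\right)}{3} = \frac{40}{3} \cdot 160 = \frac{6400}{3}$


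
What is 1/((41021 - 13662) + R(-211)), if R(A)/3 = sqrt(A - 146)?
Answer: 27359/748518094 - 3*I*sqrt(357)/748518094 ≈ 3.6551e-5 - 7.5727e-8*I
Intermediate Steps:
R(A) = 3*sqrt(-146 + A) (R(A) = 3*sqrt(A - 146) = 3*sqrt(-146 + A))
1/((41021 - 13662) + R(-211)) = 1/((41021 - 13662) + 3*sqrt(-146 - 211)) = 1/(27359 + 3*sqrt(-357)) = 1/(27359 + 3*(I*sqrt(357))) = 1/(27359 + 3*I*sqrt(357))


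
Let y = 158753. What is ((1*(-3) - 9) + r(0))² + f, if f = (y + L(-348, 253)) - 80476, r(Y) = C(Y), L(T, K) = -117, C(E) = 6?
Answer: 78196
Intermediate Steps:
r(Y) = 6
f = 78160 (f = (158753 - 117) - 80476 = 158636 - 80476 = 78160)
((1*(-3) - 9) + r(0))² + f = ((1*(-3) - 9) + 6)² + 78160 = ((-3 - 9) + 6)² + 78160 = (-12 + 6)² + 78160 = (-6)² + 78160 = 36 + 78160 = 78196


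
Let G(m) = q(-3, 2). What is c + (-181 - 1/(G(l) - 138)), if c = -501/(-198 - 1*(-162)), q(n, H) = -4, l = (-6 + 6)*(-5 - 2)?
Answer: -142349/852 ≈ -167.08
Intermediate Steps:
l = 0 (l = 0*(-7) = 0)
G(m) = -4
c = 167/12 (c = -501/(-198 + 162) = -501/(-36) = -501*(-1/36) = 167/12 ≈ 13.917)
c + (-181 - 1/(G(l) - 138)) = 167/12 + (-181 - 1/(-4 - 138)) = 167/12 + (-181 - 1/(-142)) = 167/12 + (-181 - 1*(-1/142)) = 167/12 + (-181 + 1/142) = 167/12 - 25701/142 = -142349/852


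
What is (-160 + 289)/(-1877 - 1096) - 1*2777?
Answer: -2752050/991 ≈ -2777.0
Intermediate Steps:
(-160 + 289)/(-1877 - 1096) - 1*2777 = 129/(-2973) - 2777 = 129*(-1/2973) - 2777 = -43/991 - 2777 = -2752050/991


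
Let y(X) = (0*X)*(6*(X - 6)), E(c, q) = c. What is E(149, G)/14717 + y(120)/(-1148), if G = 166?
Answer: 149/14717 ≈ 0.010124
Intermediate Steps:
y(X) = 0 (y(X) = 0*(6*(-6 + X)) = 0*(-36 + 6*X) = 0)
E(149, G)/14717 + y(120)/(-1148) = 149/14717 + 0/(-1148) = 149*(1/14717) + 0*(-1/1148) = 149/14717 + 0 = 149/14717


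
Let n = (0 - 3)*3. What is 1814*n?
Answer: -16326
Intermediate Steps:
n = -9 (n = -3*3 = -9)
1814*n = 1814*(-9) = -16326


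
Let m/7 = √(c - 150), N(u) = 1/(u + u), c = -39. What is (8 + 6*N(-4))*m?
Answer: 609*I*√21/4 ≈ 697.7*I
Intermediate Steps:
N(u) = 1/(2*u)
m = 21*I*√21 (m = 7*√(-39 - 150) = 7*√(-189) = 7*(3*I*√21) = 21*I*√21 ≈ 96.234*I)
(8 + 6*N(-4))*m = (8 + 6*((½)/(-4)))*(21*I*√21) = (8 + 6*((½)*(-¼)))*(21*I*√21) = (8 + 6*(-⅛))*(21*I*√21) = (8 - ¾)*(21*I*√21) = 29*(21*I*√21)/4 = 609*I*√21/4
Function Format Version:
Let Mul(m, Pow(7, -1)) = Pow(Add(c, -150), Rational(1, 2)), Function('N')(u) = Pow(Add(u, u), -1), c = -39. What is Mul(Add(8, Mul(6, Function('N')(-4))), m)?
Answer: Mul(Rational(609, 4), I, Pow(21, Rational(1, 2))) ≈ Mul(697.70, I)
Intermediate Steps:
Function('N')(u) = Mul(Rational(1, 2), Pow(u, -1)) (Function('N')(u) = Pow(Mul(2, u), -1) = Mul(Rational(1, 2), Pow(u, -1)))
m = Mul(21, I, Pow(21, Rational(1, 2))) (m = Mul(7, Pow(Add(-39, -150), Rational(1, 2))) = Mul(7, Pow(-189, Rational(1, 2))) = Mul(7, Mul(3, I, Pow(21, Rational(1, 2)))) = Mul(21, I, Pow(21, Rational(1, 2))) ≈ Mul(96.234, I))
Mul(Add(8, Mul(6, Function('N')(-4))), m) = Mul(Add(8, Mul(6, Mul(Rational(1, 2), Pow(-4, -1)))), Mul(21, I, Pow(21, Rational(1, 2)))) = Mul(Add(8, Mul(6, Mul(Rational(1, 2), Rational(-1, 4)))), Mul(21, I, Pow(21, Rational(1, 2)))) = Mul(Add(8, Mul(6, Rational(-1, 8))), Mul(21, I, Pow(21, Rational(1, 2)))) = Mul(Add(8, Rational(-3, 4)), Mul(21, I, Pow(21, Rational(1, 2)))) = Mul(Rational(29, 4), Mul(21, I, Pow(21, Rational(1, 2)))) = Mul(Rational(609, 4), I, Pow(21, Rational(1, 2)))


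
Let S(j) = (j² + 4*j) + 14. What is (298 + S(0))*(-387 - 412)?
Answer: -249288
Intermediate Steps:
S(j) = 14 + j² + 4*j
(298 + S(0))*(-387 - 412) = (298 + (14 + 0² + 4*0))*(-387 - 412) = (298 + (14 + 0 + 0))*(-799) = (298 + 14)*(-799) = 312*(-799) = -249288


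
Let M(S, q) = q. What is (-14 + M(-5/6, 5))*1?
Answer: -9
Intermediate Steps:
(-14 + M(-5/6, 5))*1 = (-14 + 5)*1 = -9*1 = -9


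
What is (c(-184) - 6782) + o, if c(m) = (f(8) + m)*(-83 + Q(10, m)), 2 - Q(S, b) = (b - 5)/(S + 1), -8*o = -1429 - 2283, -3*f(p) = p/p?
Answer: 59904/11 ≈ 5445.8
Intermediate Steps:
f(p) = -⅓ (f(p) = -p/(3*p) = -⅓*1 = -⅓)
o = 464 (o = -(-1429 - 2283)/8 = -⅛*(-3712) = 464)
Q(S, b) = 2 - (-5 + b)/(1 + S) (Q(S, b) = 2 - (b - 5)/(S + 1) = 2 - (-5 + b)/(1 + S))
c(m) = (-886/11 - m/11)*(-⅓ + m) (c(m) = (-⅓ + m)*(-83 + (7 - m + 2*10)/(1 + 10)) = (-⅓ + m)*(-83 + (7 - m + 20)/11) = (-⅓ + m)*(-83 + (27 - m)/11) = (-⅓ + m)*(-83 + (27/11 - m/11)) = (-⅓ + m)*(-886/11 - m/11) = (-886/11 - m/11)*(-⅓ + m))
(c(-184) - 6782) + o = ((886/33 - 2657/33*(-184) - 1/11*(-184)²) - 6782) + 464 = ((886/33 + 488888/33 - 1/11*33856) - 6782) + 464 = ((886/33 + 488888/33 - 33856/11) - 6782) + 464 = (129402/11 - 6782) + 464 = 54800/11 + 464 = 59904/11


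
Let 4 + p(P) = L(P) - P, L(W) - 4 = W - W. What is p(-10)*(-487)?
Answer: -4870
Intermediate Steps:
L(W) = 4 (L(W) = 4 + (W - W) = 4 + 0 = 4)
p(P) = -P (p(P) = -4 + (4 - P) = -P)
p(-10)*(-487) = -1*(-10)*(-487) = 10*(-487) = -4870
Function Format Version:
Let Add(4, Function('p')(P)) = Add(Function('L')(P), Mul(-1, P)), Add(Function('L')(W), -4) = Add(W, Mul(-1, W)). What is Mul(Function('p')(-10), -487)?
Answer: -4870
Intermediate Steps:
Function('L')(W) = 4 (Function('L')(W) = Add(4, Add(W, Mul(-1, W))) = Add(4, 0) = 4)
Function('p')(P) = Mul(-1, P) (Function('p')(P) = Add(-4, Add(4, Mul(-1, P))) = Mul(-1, P))
Mul(Function('p')(-10), -487) = Mul(Mul(-1, -10), -487) = Mul(10, -487) = -4870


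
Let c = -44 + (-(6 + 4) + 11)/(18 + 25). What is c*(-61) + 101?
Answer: 119694/43 ≈ 2783.6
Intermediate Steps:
c = -1891/43 (c = -44 + (-1*10 + 11)/43 = -44 + (-10 + 11)*(1/43) = -44 + 1*(1/43) = -44 + 1/43 = -1891/43 ≈ -43.977)
c*(-61) + 101 = -1891/43*(-61) + 101 = 115351/43 + 101 = 119694/43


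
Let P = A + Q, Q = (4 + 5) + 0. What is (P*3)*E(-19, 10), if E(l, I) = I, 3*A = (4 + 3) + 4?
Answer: 380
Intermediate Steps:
A = 11/3 (A = ((4 + 3) + 4)/3 = (7 + 4)/3 = (1/3)*11 = 11/3 ≈ 3.6667)
Q = 9 (Q = 9 + 0 = 9)
P = 38/3 (P = 11/3 + 9 = 38/3 ≈ 12.667)
(P*3)*E(-19, 10) = ((38/3)*3)*10 = 38*10 = 380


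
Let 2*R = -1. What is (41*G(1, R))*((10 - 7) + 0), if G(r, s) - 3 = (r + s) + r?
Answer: 1107/2 ≈ 553.50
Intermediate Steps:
R = -1/2 (R = (1/2)*(-1) = -1/2 ≈ -0.50000)
G(r, s) = 3 + s + 2*r (G(r, s) = 3 + ((r + s) + r) = 3 + (s + 2*r) = 3 + s + 2*r)
(41*G(1, R))*((10 - 7) + 0) = (41*(3 - 1/2 + 2*1))*((10 - 7) + 0) = (41*(3 - 1/2 + 2))*(3 + 0) = (41*(9/2))*3 = (369/2)*3 = 1107/2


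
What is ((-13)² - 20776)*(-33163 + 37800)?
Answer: -95554659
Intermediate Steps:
((-13)² - 20776)*(-33163 + 37800) = (169 - 20776)*4637 = -20607*4637 = -95554659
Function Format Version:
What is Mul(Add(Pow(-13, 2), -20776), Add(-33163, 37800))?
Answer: -95554659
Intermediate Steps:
Mul(Add(Pow(-13, 2), -20776), Add(-33163, 37800)) = Mul(Add(169, -20776), 4637) = Mul(-20607, 4637) = -95554659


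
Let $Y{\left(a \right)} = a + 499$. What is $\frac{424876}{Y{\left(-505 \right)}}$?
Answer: $- \frac{212438}{3} \approx -70813.0$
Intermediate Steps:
$Y{\left(a \right)} = 499 + a$
$\frac{424876}{Y{\left(-505 \right)}} = \frac{424876}{499 - 505} = \frac{424876}{-6} = 424876 \left(- \frac{1}{6}\right) = - \frac{212438}{3}$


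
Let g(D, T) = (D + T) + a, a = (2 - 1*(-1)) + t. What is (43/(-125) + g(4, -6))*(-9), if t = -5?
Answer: 4887/125 ≈ 39.096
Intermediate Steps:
a = -2 (a = (2 - 1*(-1)) - 5 = (2 + 1) - 5 = 3 - 5 = -2)
g(D, T) = -2 + D + T (g(D, T) = (D + T) - 2 = -2 + D + T)
(43/(-125) + g(4, -6))*(-9) = (43/(-125) + (-2 + 4 - 6))*(-9) = (43*(-1/125) - 4)*(-9) = (-43/125 - 4)*(-9) = -543/125*(-9) = 4887/125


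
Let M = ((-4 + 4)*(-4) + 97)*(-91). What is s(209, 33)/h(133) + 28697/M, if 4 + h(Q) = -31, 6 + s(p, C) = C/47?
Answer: -6429806/2074345 ≈ -3.0997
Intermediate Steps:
s(p, C) = -6 + C/47
M = -8827 (M = (0*(-4) + 97)*(-91) = (0 + 97)*(-91) = 97*(-91) = -8827)
h(Q) = -35 (h(Q) = -4 - 31 = -35)
s(209, 33)/h(133) + 28697/M = (-6 + (1/47)*33)/(-35) + 28697/(-8827) = (-6 + 33/47)*(-1/35) + 28697*(-1/8827) = -249/47*(-1/35) - 28697/8827 = 249/1645 - 28697/8827 = -6429806/2074345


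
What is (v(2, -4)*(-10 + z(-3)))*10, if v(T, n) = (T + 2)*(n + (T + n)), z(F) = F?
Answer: 3120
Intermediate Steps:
v(T, n) = (2 + T)*(T + 2*n)
(v(2, -4)*(-10 + z(-3)))*10 = ((2² + 2*2 + 4*(-4) + 2*2*(-4))*(-10 - 3))*10 = ((4 + 4 - 16 - 16)*(-13))*10 = -24*(-13)*10 = 312*10 = 3120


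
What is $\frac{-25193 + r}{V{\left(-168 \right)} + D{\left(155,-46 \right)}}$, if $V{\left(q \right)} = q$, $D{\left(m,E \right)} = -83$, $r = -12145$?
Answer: $\frac{37338}{251} \approx 148.76$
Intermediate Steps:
$\frac{-25193 + r}{V{\left(-168 \right)} + D{\left(155,-46 \right)}} = \frac{-25193 - 12145}{-168 - 83} = - \frac{37338}{-251} = \left(-37338\right) \left(- \frac{1}{251}\right) = \frac{37338}{251}$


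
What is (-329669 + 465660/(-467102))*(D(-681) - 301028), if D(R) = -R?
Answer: 23125144415534803/233551 ≈ 9.9015e+10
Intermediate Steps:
(-329669 + 465660/(-467102))*(D(-681) - 301028) = (-329669 + 465660/(-467102))*(-1*(-681) - 301028) = (-329669 + 465660*(-1/467102))*(681 - 301028) = (-329669 - 232830/233551)*(-300347) = -76994757449/233551*(-300347) = 23125144415534803/233551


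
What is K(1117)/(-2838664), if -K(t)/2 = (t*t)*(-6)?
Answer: -3743067/709666 ≈ -5.2744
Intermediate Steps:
K(t) = 12*t**2 (K(t) = -2*t*t*(-6) = -2*t**2*(-6) = -(-12)*t**2 = 12*t**2)
K(1117)/(-2838664) = (12*1117**2)/(-2838664) = (12*1247689)*(-1/2838664) = 14972268*(-1/2838664) = -3743067/709666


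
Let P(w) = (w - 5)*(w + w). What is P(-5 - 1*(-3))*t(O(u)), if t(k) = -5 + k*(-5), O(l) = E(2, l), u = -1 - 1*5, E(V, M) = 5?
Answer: -840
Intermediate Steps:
u = -6 (u = -1 - 5 = -6)
O(l) = 5
t(k) = -5 - 5*k
P(w) = 2*w*(-5 + w) (P(w) = (-5 + w)*(2*w) = 2*w*(-5 + w))
P(-5 - 1*(-3))*t(O(u)) = (2*(-5 - 1*(-3))*(-5 + (-5 - 1*(-3))))*(-5 - 5*5) = (2*(-5 + 3)*(-5 + (-5 + 3)))*(-5 - 25) = (2*(-2)*(-5 - 2))*(-30) = (2*(-2)*(-7))*(-30) = 28*(-30) = -840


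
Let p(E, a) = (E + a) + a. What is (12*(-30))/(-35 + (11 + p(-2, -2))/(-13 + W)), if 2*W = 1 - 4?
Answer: 2088/205 ≈ 10.185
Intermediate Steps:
W = -3/2 (W = (1 - 4)/2 = (½)*(-3) = -3/2 ≈ -1.5000)
p(E, a) = E + 2*a
(12*(-30))/(-35 + (11 + p(-2, -2))/(-13 + W)) = (12*(-30))/(-35 + (11 + (-2 + 2*(-2)))/(-13 - 3/2)) = -360/(-35 + (11 + (-2 - 4))/(-29/2)) = -360/(-35 + (11 - 6)*(-2/29)) = -360/(-35 + 5*(-2/29)) = -360/(-35 - 10/29) = -360/(-1025/29) = -360*(-29/1025) = 2088/205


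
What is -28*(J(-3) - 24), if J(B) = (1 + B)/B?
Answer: 1960/3 ≈ 653.33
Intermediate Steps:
J(B) = (1 + B)/B
-28*(J(-3) - 24) = -28*((1 - 3)/(-3) - 24) = -28*(-⅓*(-2) - 24) = -28*(⅔ - 24) = -28*(-70/3) = 1960/3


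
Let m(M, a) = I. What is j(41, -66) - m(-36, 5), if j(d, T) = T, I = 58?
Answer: -124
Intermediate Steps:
m(M, a) = 58
j(41, -66) - m(-36, 5) = -66 - 1*58 = -66 - 58 = -124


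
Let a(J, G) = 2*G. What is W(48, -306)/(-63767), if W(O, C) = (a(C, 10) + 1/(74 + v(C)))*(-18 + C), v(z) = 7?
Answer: 6484/63767 ≈ 0.10168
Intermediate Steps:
W(O, C) = -3242/9 + 1621*C/81 (W(O, C) = (2*10 + 1/(74 + 7))*(-18 + C) = (20 + 1/81)*(-18 + C) = 1621*(-18 + C)/81 = -3242/9 + 1621*C/81)
W(48, -306)/(-63767) = (-3242/9 + (1621/81)*(-306))/(-63767) = (-3242/9 - 55114/9)*(-1/63767) = -6484*(-1/63767) = 6484/63767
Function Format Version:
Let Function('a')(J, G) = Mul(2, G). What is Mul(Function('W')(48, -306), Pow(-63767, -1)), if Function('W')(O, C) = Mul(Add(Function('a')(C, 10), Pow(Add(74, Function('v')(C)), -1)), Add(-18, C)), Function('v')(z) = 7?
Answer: Rational(6484, 63767) ≈ 0.10168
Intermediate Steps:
Function('W')(O, C) = Add(Rational(-3242, 9), Mul(Rational(1621, 81), C)) (Function('W')(O, C) = Mul(Add(Mul(2, 10), Pow(Add(74, 7), -1)), Add(-18, C)) = Mul(Add(20, Pow(81, -1)), Add(-18, C)) = Mul(Add(20, Rational(1, 81)), Add(-18, C)) = Mul(Rational(1621, 81), Add(-18, C)) = Add(Rational(-3242, 9), Mul(Rational(1621, 81), C)))
Mul(Function('W')(48, -306), Pow(-63767, -1)) = Mul(Add(Rational(-3242, 9), Mul(Rational(1621, 81), -306)), Pow(-63767, -1)) = Mul(Add(Rational(-3242, 9), Rational(-55114, 9)), Rational(-1, 63767)) = Mul(-6484, Rational(-1, 63767)) = Rational(6484, 63767)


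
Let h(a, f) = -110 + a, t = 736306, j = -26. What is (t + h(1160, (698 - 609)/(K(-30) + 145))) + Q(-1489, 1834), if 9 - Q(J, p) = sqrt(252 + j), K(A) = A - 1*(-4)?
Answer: 737365 - sqrt(226) ≈ 7.3735e+5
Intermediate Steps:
K(A) = 4 + A (K(A) = A + 4 = 4 + A)
Q(J, p) = 9 - sqrt(226) (Q(J, p) = 9 - sqrt(252 - 26) = 9 - sqrt(226))
(t + h(1160, (698 - 609)/(K(-30) + 145))) + Q(-1489, 1834) = (736306 + (-110 + 1160)) + (9 - sqrt(226)) = (736306 + 1050) + (9 - sqrt(226)) = 737356 + (9 - sqrt(226)) = 737365 - sqrt(226)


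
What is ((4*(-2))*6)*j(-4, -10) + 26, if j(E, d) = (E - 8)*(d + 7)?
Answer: -1702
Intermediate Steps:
j(E, d) = (-8 + E)*(7 + d)
((4*(-2))*6)*j(-4, -10) + 26 = ((4*(-2))*6)*(-56 - 8*(-10) + 7*(-4) - 4*(-10)) + 26 = (-8*6)*(-56 + 80 - 28 + 40) + 26 = -48*36 + 26 = -1728 + 26 = -1702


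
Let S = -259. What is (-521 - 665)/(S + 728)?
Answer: -1186/469 ≈ -2.5288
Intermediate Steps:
(-521 - 665)/(S + 728) = (-521 - 665)/(-259 + 728) = -1186/469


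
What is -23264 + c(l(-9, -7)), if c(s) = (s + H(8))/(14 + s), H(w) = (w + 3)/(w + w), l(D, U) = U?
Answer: -2605669/112 ≈ -23265.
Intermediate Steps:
H(w) = (3 + w)/(2*w) (H(w) = (3 + w)/((2*w)) = (3 + w)*(1/(2*w)) = (3 + w)/(2*w))
c(s) = (11/16 + s)/(14 + s) (c(s) = (s + (½)*(3 + 8)/8)/(14 + s) = (s + (½)*(⅛)*11)/(14 + s) = (s + 11/16)/(14 + s) = (11/16 + s)/(14 + s))
-23264 + c(l(-9, -7)) = -23264 + (11/16 - 7)/(14 - 7) = -23264 - 101/16/7 = -23264 + (⅐)*(-101/16) = -23264 - 101/112 = -2605669/112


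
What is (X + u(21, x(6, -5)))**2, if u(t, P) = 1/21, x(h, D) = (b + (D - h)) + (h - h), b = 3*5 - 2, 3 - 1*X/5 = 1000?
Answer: 10958739856/441 ≈ 2.4850e+7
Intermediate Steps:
X = -4985 (X = 15 - 5*1000 = 15 - 5000 = -4985)
b = 13 (b = 15 - 2 = 13)
x(h, D) = 13 + D - h (x(h, D) = (13 + (D - h)) + (h - h) = (13 + D - h) + 0 = 13 + D - h)
u(t, P) = 1/21
(X + u(21, x(6, -5)))**2 = (-4985 + 1/21)**2 = (-104684/21)**2 = 10958739856/441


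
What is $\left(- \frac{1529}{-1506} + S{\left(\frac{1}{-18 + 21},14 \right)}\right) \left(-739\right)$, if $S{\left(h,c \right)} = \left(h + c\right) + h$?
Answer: $- \frac{17452963}{1506} \approx -11589.0$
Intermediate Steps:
$S{\left(h,c \right)} = c + 2 h$ ($S{\left(h,c \right)} = \left(c + h\right) + h = c + 2 h$)
$\left(- \frac{1529}{-1506} + S{\left(\frac{1}{-18 + 21},14 \right)}\right) \left(-739\right) = \left(- \frac{1529}{-1506} + \left(14 + \frac{2}{-18 + 21}\right)\right) \left(-739\right) = \left(\left(-1529\right) \left(- \frac{1}{1506}\right) + \left(14 + \frac{2}{3}\right)\right) \left(-739\right) = \left(\frac{1529}{1506} + \left(14 + 2 \cdot \frac{1}{3}\right)\right) \left(-739\right) = \left(\frac{1529}{1506} + \left(14 + \frac{2}{3}\right)\right) \left(-739\right) = \left(\frac{1529}{1506} + \frac{44}{3}\right) \left(-739\right) = \frac{23617}{1506} \left(-739\right) = - \frac{17452963}{1506}$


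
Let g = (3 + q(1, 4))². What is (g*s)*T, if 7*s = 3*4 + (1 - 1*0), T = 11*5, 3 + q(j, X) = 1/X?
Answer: 715/112 ≈ 6.3839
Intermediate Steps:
q(j, X) = -3 + 1/X
g = 1/16 (g = (3 + (-3 + 1/4))² = (3 + (-3 + ¼))² = (3 - 11/4)² = (¼)² = 1/16 ≈ 0.062500)
T = 55
s = 13/7 (s = (3*4 + (1 - 1*0))/7 = (12 + (1 + 0))/7 = (12 + 1)/7 = (⅐)*13 = 13/7 ≈ 1.8571)
(g*s)*T = ((1/16)*(13/7))*55 = (13/112)*55 = 715/112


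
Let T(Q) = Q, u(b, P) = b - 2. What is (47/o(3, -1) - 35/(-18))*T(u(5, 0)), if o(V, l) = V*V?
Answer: 43/2 ≈ 21.500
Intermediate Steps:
o(V, l) = V**2
u(b, P) = -2 + b
(47/o(3, -1) - 35/(-18))*T(u(5, 0)) = (47/(3**2) - 35/(-18))*(-2 + 5) = (47/9 - 35*(-1/18))*3 = (47*(1/9) + 35/18)*3 = (47/9 + 35/18)*3 = (43/6)*3 = 43/2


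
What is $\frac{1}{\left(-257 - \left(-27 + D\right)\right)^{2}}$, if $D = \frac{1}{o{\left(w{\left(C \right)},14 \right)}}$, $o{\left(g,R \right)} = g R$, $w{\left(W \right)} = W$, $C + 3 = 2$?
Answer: $\frac{196}{10361961} \approx 1.8915 \cdot 10^{-5}$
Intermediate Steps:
$C = -1$ ($C = -3 + 2 = -1$)
$o{\left(g,R \right)} = R g$
$D = - \frac{1}{14}$ ($D = \frac{1}{14 \left(-1\right)} = \frac{1}{-14} = - \frac{1}{14} \approx -0.071429$)
$\frac{1}{\left(-257 - \left(-27 + D\right)\right)^{2}} = \frac{1}{\left(-257 + \left(27 - - \frac{1}{14}\right)\right)^{2}} = \frac{1}{\left(-257 + \left(27 + \frac{1}{14}\right)\right)^{2}} = \frac{1}{\left(-257 + \frac{379}{14}\right)^{2}} = \frac{1}{\left(- \frac{3219}{14}\right)^{2}} = \frac{1}{\frac{10361961}{196}} = \frac{196}{10361961}$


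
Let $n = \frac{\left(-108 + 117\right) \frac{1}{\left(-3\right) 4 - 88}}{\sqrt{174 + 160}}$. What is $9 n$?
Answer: $- \frac{81 \sqrt{334}}{33400} \approx -0.044321$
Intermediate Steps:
$n = - \frac{9 \sqrt{334}}{33400}$ ($n = \frac{9 \frac{1}{-12 - 88}}{\sqrt{334}} = \frac{9}{-100} \frac{\sqrt{334}}{334} = 9 \left(- \frac{1}{100}\right) \frac{\sqrt{334}}{334} = - \frac{9 \frac{\sqrt{334}}{334}}{100} = - \frac{9 \sqrt{334}}{33400} \approx -0.0049246$)
$9 n = 9 \left(- \frac{9 \sqrt{334}}{33400}\right) = - \frac{81 \sqrt{334}}{33400}$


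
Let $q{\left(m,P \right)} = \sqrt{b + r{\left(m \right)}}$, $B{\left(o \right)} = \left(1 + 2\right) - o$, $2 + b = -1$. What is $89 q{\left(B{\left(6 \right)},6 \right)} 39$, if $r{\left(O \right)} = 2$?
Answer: $3471 i \approx 3471.0 i$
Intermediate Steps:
$b = -3$ ($b = -2 - 1 = -3$)
$B{\left(o \right)} = 3 - o$
$q{\left(m,P \right)} = i$ ($q{\left(m,P \right)} = \sqrt{-3 + 2} = \sqrt{-1} = i$)
$89 q{\left(B{\left(6 \right)},6 \right)} 39 = 89 i 39 = 3471 i$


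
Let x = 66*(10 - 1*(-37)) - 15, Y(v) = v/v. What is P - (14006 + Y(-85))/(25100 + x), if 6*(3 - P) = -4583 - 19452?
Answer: 677897869/169122 ≈ 4008.3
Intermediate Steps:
Y(v) = 1
x = 3087 (x = 66*(10 + 37) - 15 = 66*47 - 15 = 3102 - 15 = 3087)
P = 24053/6 (P = 3 - (-4583 - 19452)/6 = 3 - ⅙*(-24035) = 3 + 24035/6 = 24053/6 ≈ 4008.8)
P - (14006 + Y(-85))/(25100 + x) = 24053/6 - (14006 + 1)/(25100 + 3087) = 24053/6 - 14007/28187 = 677897869/169122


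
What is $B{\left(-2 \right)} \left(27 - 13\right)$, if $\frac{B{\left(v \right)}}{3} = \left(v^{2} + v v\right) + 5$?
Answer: $546$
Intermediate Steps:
$B{\left(v \right)} = 15 + 6 v^{2}$ ($B{\left(v \right)} = 3 \left(\left(v^{2} + v v\right) + 5\right) = 3 \left(\left(v^{2} + v^{2}\right) + 5\right) = 3 \left(2 v^{2} + 5\right) = 3 \left(5 + 2 v^{2}\right) = 15 + 6 v^{2}$)
$B{\left(-2 \right)} \left(27 - 13\right) = \left(15 + 6 \left(-2\right)^{2}\right) \left(27 - 13\right) = \left(15 + 6 \cdot 4\right) \left(27 - 13\right) = \left(15 + 24\right) 14 = 39 \cdot 14 = 546$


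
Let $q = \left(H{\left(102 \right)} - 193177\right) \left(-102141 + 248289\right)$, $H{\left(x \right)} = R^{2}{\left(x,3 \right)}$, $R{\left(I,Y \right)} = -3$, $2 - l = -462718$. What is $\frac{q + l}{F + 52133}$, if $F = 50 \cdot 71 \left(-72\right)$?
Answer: $\frac{2566423104}{18497} \approx 1.3875 \cdot 10^{5}$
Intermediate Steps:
$l = 462720$ ($l = 2 - -462718 = 2 + 462718 = 462720$)
$H{\left(x \right)} = 9$ ($H{\left(x \right)} = \left(-3\right)^{2} = 9$)
$q = -28231116864$ ($q = \left(9 - 193177\right) \left(-102141 + 248289\right) = \left(-193168\right) 146148 = -28231116864$)
$F = -255600$ ($F = 3550 \left(-72\right) = -255600$)
$\frac{q + l}{F + 52133} = \frac{-28231116864 + 462720}{-255600 + 52133} = - \frac{28230654144}{-203467} = \left(-28230654144\right) \left(- \frac{1}{203467}\right) = \frac{2566423104}{18497}$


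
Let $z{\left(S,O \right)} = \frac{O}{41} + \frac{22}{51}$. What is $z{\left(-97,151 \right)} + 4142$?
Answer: $\frac{8669525}{2091} \approx 4146.1$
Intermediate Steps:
$z{\left(S,O \right)} = \frac{22}{51} + \frac{O}{41}$ ($z{\left(S,O \right)} = O \frac{1}{41} + 22 \cdot \frac{1}{51} = \frac{O}{41} + \frac{22}{51} = \frac{22}{51} + \frac{O}{41}$)
$z{\left(-97,151 \right)} + 4142 = \left(\frac{22}{51} + \frac{1}{41} \cdot 151\right) + 4142 = \left(\frac{22}{51} + \frac{151}{41}\right) + 4142 = \frac{8603}{2091} + 4142 = \frac{8669525}{2091}$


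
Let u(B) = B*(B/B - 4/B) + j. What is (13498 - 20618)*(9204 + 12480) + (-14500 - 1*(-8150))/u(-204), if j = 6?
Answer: -15593394905/101 ≈ -1.5439e+8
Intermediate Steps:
u(B) = 6 + B*(1 - 4/B) (u(B) = B*(B/B - 4/B) + 6 = B*(1 - 4/B) + 6 = 6 + B*(1 - 4/B))
(13498 - 20618)*(9204 + 12480) + (-14500 - 1*(-8150))/u(-204) = (13498 - 20618)*(9204 + 12480) + (-14500 - 1*(-8150))/(2 - 204) = -7120*21684 + (-14500 + 8150)/(-202) = -154390080 - 6350*(-1/202) = -154390080 + 3175/101 = -15593394905/101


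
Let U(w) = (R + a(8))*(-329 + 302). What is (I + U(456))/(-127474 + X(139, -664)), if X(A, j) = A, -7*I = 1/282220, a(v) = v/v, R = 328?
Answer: 17548721821/251555385900 ≈ 0.069761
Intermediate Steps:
a(v) = 1
I = -1/1975540 (I = -⅐/282220 = -⅐*1/282220 = -1/1975540 ≈ -5.0619e-7)
U(w) = -8883 (U(w) = (328 + 1)*(-329 + 302) = 329*(-27) = -8883)
(I + U(456))/(-127474 + X(139, -664)) = (-1/1975540 - 8883)/(-127474 + 139) = -17548721821/1975540/(-127335) = -17548721821/1975540*(-1/127335) = 17548721821/251555385900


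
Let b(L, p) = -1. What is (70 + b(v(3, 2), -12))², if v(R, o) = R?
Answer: 4761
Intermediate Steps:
(70 + b(v(3, 2), -12))² = (70 - 1)² = 69² = 4761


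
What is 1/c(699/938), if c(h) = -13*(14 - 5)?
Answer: -1/117 ≈ -0.0085470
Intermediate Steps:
c(h) = -117 (c(h) = -13*9 = -117)
1/c(699/938) = 1/(-117) = -1/117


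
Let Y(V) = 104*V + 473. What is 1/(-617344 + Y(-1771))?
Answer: -1/801055 ≈ -1.2484e-6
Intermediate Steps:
Y(V) = 473 + 104*V
1/(-617344 + Y(-1771)) = 1/(-617344 + (473 + 104*(-1771))) = 1/(-617344 + (473 - 184184)) = 1/(-617344 - 183711) = 1/(-801055) = -1/801055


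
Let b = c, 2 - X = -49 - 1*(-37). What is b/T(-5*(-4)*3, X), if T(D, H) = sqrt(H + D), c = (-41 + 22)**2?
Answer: 361*sqrt(74)/74 ≈ 41.965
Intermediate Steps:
X = 14 (X = 2 - (-49 - 1*(-37)) = 2 - (-49 + 37) = 2 - 1*(-12) = 2 + 12 = 14)
c = 361 (c = (-19)**2 = 361)
T(D, H) = sqrt(D + H)
b = 361
b/T(-5*(-4)*3, X) = 361/(sqrt(-5*(-4)*3 + 14)) = 361/(sqrt(20*3 + 14)) = 361/(sqrt(60 + 14)) = 361/(sqrt(74)) = 361*(sqrt(74)/74) = 361*sqrt(74)/74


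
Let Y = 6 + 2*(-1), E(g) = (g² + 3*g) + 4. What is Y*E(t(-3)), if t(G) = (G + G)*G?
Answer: 1528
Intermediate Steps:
t(G) = 2*G² (t(G) = (2*G)*G = 2*G²)
E(g) = 4 + g² + 3*g
Y = 4 (Y = 6 - 2 = 4)
Y*E(t(-3)) = 4*(4 + (2*(-3)²)² + 3*(2*(-3)²)) = 4*(4 + (2*9)² + 3*(2*9)) = 4*(4 + 18² + 3*18) = 4*(4 + 324 + 54) = 4*382 = 1528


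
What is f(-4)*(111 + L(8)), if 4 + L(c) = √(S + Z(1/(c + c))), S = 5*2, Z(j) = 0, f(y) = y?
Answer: -428 - 4*√10 ≈ -440.65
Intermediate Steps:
S = 10
L(c) = -4 + √10 (L(c) = -4 + √(10 + 0) = -4 + √10)
f(-4)*(111 + L(8)) = -4*(111 + (-4 + √10)) = -4*(107 + √10) = -428 - 4*√10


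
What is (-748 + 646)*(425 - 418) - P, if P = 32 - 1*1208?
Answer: 462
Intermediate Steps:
P = -1176 (P = 32 - 1208 = -1176)
(-748 + 646)*(425 - 418) - P = (-748 + 646)*(425 - 418) - 1*(-1176) = -102*7 + 1176 = -714 + 1176 = 462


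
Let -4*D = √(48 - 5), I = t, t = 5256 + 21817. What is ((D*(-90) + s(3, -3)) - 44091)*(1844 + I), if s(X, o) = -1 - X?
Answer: -1275095115 + 1301265*√43/2 ≈ -1.2708e+9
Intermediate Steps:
t = 27073
I = 27073
D = -√43/4 (D = -√(48 - 5)/4 = -√43/4 ≈ -1.6394)
((D*(-90) + s(3, -3)) - 44091)*(1844 + I) = ((-√43/4*(-90) + (-1 - 1*3)) - 44091)*(1844 + 27073) = ((45*√43/2 + (-1 - 3)) - 44091)*28917 = ((45*√43/2 - 4) - 44091)*28917 = ((-4 + 45*√43/2) - 44091)*28917 = (-44095 + 45*√43/2)*28917 = -1275095115 + 1301265*√43/2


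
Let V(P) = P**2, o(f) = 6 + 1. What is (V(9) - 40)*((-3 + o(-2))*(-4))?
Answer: -656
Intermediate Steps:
o(f) = 7
(V(9) - 40)*((-3 + o(-2))*(-4)) = (9**2 - 40)*((-3 + 7)*(-4)) = (81 - 40)*(4*(-4)) = 41*(-16) = -656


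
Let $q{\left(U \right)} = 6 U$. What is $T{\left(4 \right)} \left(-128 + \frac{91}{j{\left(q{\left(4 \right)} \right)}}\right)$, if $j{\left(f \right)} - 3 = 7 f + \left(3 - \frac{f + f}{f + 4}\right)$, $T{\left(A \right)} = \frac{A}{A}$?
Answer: $- \frac{153731}{1206} \approx -127.47$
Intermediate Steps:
$T{\left(A \right)} = 1$
$j{\left(f \right)} = 6 + 7 f - \frac{2 f}{4 + f}$ ($j{\left(f \right)} = 3 + \left(7 f + \left(3 - \frac{f + f}{f + 4}\right)\right) = 3 - \left(-3 - 7 f + \frac{2 f}{4 + f}\right) = 3 + \left(3 + 7 f - \frac{2 f}{4 + f}\right) = 6 + 7 f - \frac{2 f}{4 + f}$)
$T{\left(4 \right)} \left(-128 + \frac{91}{j{\left(q{\left(4 \right)} \right)}}\right) = 1 \left(-128 + \frac{91}{\frac{1}{4 + 6 \cdot 4} \left(24 + 7 \left(6 \cdot 4\right)^{2} + 32 \cdot 6 \cdot 4\right)}\right) = 1 \left(-128 + \frac{91}{\frac{1}{4 + 24} \left(24 + 7 \cdot 24^{2} + 32 \cdot 24\right)}\right) = 1 \left(-128 + \frac{91}{\frac{1}{28} \left(24 + 7 \cdot 576 + 768\right)}\right) = 1 \left(-128 + \frac{91}{\frac{1}{28} \left(24 + 4032 + 768\right)}\right) = 1 \left(-128 + \frac{91}{\frac{1}{28} \cdot 4824}\right) = 1 \left(-128 + \frac{91}{\frac{1206}{7}}\right) = 1 \left(-128 + 91 \cdot \frac{7}{1206}\right) = 1 \left(-128 + \frac{637}{1206}\right) = 1 \left(- \frac{153731}{1206}\right) = - \frac{153731}{1206}$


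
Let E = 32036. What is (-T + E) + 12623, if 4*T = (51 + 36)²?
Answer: 171067/4 ≈ 42767.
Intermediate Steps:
T = 7569/4 (T = (51 + 36)²/4 = (¼)*87² = (¼)*7569 = 7569/4 ≈ 1892.3)
(-T + E) + 12623 = (-1*7569/4 + 32036) + 12623 = (-7569/4 + 32036) + 12623 = 120575/4 + 12623 = 171067/4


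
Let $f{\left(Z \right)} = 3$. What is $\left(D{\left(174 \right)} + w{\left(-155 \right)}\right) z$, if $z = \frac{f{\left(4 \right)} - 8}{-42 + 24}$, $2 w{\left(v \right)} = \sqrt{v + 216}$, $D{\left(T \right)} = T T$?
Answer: $8410 + \frac{5 \sqrt{61}}{36} \approx 8411.1$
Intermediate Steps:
$D{\left(T \right)} = T^{2}$
$w{\left(v \right)} = \frac{\sqrt{216 + v}}{2}$ ($w{\left(v \right)} = \frac{\sqrt{v + 216}}{2} = \frac{\sqrt{216 + v}}{2}$)
$z = \frac{5}{18}$ ($z = \frac{3 - 8}{-42 + 24} = - \frac{5}{-18} = \left(-5\right) \left(- \frac{1}{18}\right) = \frac{5}{18} \approx 0.27778$)
$\left(D{\left(174 \right)} + w{\left(-155 \right)}\right) z = \left(174^{2} + \frac{\sqrt{216 - 155}}{2}\right) \frac{5}{18} = \left(30276 + \frac{\sqrt{61}}{2}\right) \frac{5}{18} = 8410 + \frac{5 \sqrt{61}}{36}$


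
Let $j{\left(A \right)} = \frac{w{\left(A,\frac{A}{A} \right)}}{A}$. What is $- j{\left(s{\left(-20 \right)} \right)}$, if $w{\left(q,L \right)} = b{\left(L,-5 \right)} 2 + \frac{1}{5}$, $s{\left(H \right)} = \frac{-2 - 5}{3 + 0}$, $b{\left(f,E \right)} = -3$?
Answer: $- \frac{87}{35} \approx -2.4857$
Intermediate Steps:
$s{\left(H \right)} = - \frac{7}{3}$
$w{\left(q,L \right)} = - \frac{29}{5}$ ($w{\left(q,L \right)} = \left(-3\right) 2 + \frac{1}{5} = -6 + \frac{1}{5} = - \frac{29}{5}$)
$j{\left(A \right)} = - \frac{29}{5 A}$
$- j{\left(s{\left(-20 \right)} \right)} = - \frac{-29}{5 \left(- \frac{7}{3}\right)} = - \frac{\left(-29\right) \left(-3\right)}{5 \cdot 7} = \left(-1\right) \frac{87}{35} = - \frac{87}{35}$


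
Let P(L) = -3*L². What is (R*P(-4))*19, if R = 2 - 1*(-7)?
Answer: -8208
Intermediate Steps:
R = 9 (R = 2 + 7 = 9)
(R*P(-4))*19 = (9*(-3*(-4)²))*19 = (9*(-3*16))*19 = (9*(-48))*19 = -432*19 = -8208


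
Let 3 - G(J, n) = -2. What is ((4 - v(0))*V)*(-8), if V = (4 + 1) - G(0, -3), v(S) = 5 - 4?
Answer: 0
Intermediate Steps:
G(J, n) = 5 (G(J, n) = 3 - 1*(-2) = 3 + 2 = 5)
v(S) = 1
V = 0 (V = (4 + 1) - 1*5 = 5 - 5 = 0)
((4 - v(0))*V)*(-8) = ((4 - 1*1)*0)*(-8) = ((4 - 1)*0)*(-8) = (3*0)*(-8) = 0*(-8) = 0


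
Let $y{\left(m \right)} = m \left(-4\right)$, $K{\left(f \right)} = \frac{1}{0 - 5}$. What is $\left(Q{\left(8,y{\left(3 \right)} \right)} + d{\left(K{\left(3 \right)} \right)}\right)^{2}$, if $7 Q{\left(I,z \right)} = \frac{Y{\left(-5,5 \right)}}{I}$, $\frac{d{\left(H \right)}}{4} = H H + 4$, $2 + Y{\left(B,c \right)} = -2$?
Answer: $\frac{31708161}{122500} \approx 258.84$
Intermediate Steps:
$K{\left(f \right)} = - \frac{1}{5}$ ($K{\left(f \right)} = \frac{1}{-5} = - \frac{1}{5}$)
$y{\left(m \right)} = - 4 m$
$Y{\left(B,c \right)} = -4$ ($Y{\left(B,c \right)} = -2 - 2 = -4$)
$d{\left(H \right)} = 16 + 4 H^{2}$ ($d{\left(H \right)} = 4 \left(H H + 4\right) = 4 \left(H^{2} + 4\right) = 4 \left(4 + H^{2}\right) = 16 + 4 H^{2}$)
$Q{\left(I,z \right)} = - \frac{4}{7 I}$ ($Q{\left(I,z \right)} = \frac{\left(-4\right) \frac{1}{I}}{7} = - \frac{4}{7 I}$)
$\left(Q{\left(8,y{\left(3 \right)} \right)} + d{\left(K{\left(3 \right)} \right)}\right)^{2} = \left(- \frac{4}{7 \cdot 8} + \left(16 + 4 \left(- \frac{1}{5}\right)^{2}\right)\right)^{2} = \left(\left(- \frac{4}{7}\right) \frac{1}{8} + \left(16 + 4 \cdot \frac{1}{25}\right)\right)^{2} = \left(- \frac{1}{14} + \left(16 + \frac{4}{25}\right)\right)^{2} = \left(- \frac{1}{14} + \frac{404}{25}\right)^{2} = \left(\frac{5631}{350}\right)^{2} = \frac{31708161}{122500}$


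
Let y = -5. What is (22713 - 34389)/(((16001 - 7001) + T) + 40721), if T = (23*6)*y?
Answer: -11676/49031 ≈ -0.23814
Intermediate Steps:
T = -690 (T = (23*6)*(-5) = 138*(-5) = -690)
(22713 - 34389)/(((16001 - 7001) + T) + 40721) = (22713 - 34389)/(((16001 - 7001) - 690) + 40721) = -11676/((9000 - 690) + 40721) = -11676/(8310 + 40721) = -11676/49031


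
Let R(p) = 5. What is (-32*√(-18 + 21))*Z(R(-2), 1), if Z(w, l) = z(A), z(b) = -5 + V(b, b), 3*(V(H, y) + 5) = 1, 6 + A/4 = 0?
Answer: 928*√3/3 ≈ 535.78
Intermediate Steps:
A = -24 (A = -24 + 4*0 = -24 + 0 = -24)
V(H, y) = -14/3 (V(H, y) = -5 + (⅓)*1 = -5 + ⅓ = -14/3)
z(b) = -29/3 (z(b) = -5 - 14/3 = -29/3)
Z(w, l) = -29/3
(-32*√(-18 + 21))*Z(R(-2), 1) = -32*√(-18 + 21)*(-29/3) = -32*√3*(-29/3) = 928*√3/3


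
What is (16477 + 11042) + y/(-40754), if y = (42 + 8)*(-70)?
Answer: 80108059/2911 ≈ 27519.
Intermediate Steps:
y = -3500 (y = 50*(-70) = -3500)
(16477 + 11042) + y/(-40754) = (16477 + 11042) - 3500/(-40754) = 27519 - 3500*(-1/40754) = 27519 + 250/2911 = 80108059/2911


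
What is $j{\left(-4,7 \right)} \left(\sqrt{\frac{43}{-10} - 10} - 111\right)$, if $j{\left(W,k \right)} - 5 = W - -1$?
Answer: $-222 + \frac{i \sqrt{1430}}{5} \approx -222.0 + 7.5631 i$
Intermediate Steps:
$j{\left(W,k \right)} = 6 + W$ ($j{\left(W,k \right)} = 5 + \left(W - -1\right) = 5 + \left(W + 1\right) = 5 + \left(1 + W\right) = 6 + W$)
$j{\left(-4,7 \right)} \left(\sqrt{\frac{43}{-10} - 10} - 111\right) = \left(6 - 4\right) \left(\sqrt{\frac{43}{-10} - 10} - 111\right) = 2 \left(\sqrt{43 \left(- \frac{1}{10}\right) - 10} - 111\right) = 2 \left(\sqrt{- \frac{43}{10} - 10} - 111\right) = 2 \left(\sqrt{- \frac{143}{10}} - 111\right) = 2 \left(\frac{i \sqrt{1430}}{10} - 111\right) = 2 \left(-111 + \frac{i \sqrt{1430}}{10}\right) = -222 + \frac{i \sqrt{1430}}{5}$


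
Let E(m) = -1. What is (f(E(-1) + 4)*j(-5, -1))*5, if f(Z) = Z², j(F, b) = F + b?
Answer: -270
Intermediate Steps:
(f(E(-1) + 4)*j(-5, -1))*5 = ((-1 + 4)²*(-5 - 1))*5 = (3²*(-6))*5 = (9*(-6))*5 = -54*5 = -270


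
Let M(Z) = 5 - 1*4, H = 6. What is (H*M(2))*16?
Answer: 96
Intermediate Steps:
M(Z) = 1 (M(Z) = 5 - 4 = 1)
(H*M(2))*16 = (6*1)*16 = 6*16 = 96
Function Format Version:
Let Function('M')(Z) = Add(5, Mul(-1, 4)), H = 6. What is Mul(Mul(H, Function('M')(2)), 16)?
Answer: 96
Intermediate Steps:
Function('M')(Z) = 1 (Function('M')(Z) = Add(5, -4) = 1)
Mul(Mul(H, Function('M')(2)), 16) = Mul(Mul(6, 1), 16) = Mul(6, 16) = 96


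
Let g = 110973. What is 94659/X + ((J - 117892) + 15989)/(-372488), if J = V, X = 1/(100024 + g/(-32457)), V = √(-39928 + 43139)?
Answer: 38154932690782871237/4029947672 - 13*√19/372488 ≈ 9.4679e+9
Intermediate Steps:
V = 13*√19 (V = √3211 = 13*√19 ≈ 56.666)
X = 10819/1082122665 (X = 1/(100024 + 110973/(-32457)) = 1/(100024 + 110973*(-1/32457)) = 1/(100024 - 36991/10819) = 1/(1082122665/10819) = 10819/1082122665 ≈ 9.9979e-6)
J = 13*√19 ≈ 56.666
94659/X + ((J - 117892) + 15989)/(-372488) = 94659/(10819/1082122665) + ((13*√19 - 117892) + 15989)/(-372488) = 94659*(1082122665/10819) + ((-117892 + 13*√19) + 15989)*(-1/372488) = 102432649346235/10819 + (-101903 + 13*√19)*(-1/372488) = 102432649346235/10819 + (101903/372488 - 13*√19/372488) = 38154932690782871237/4029947672 - 13*√19/372488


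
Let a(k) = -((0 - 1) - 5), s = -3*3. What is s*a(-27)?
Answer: -54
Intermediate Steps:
s = -9
a(k) = 6 (a(k) = -(-1 - 5) = -1*(-6) = 6)
s*a(-27) = -9*6 = -54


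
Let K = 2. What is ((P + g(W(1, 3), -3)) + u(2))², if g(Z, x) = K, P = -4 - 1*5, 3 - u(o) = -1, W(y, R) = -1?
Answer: 9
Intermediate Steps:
u(o) = 4 (u(o) = 3 - 1*(-1) = 3 + 1 = 4)
P = -9 (P = -4 - 5 = -9)
g(Z, x) = 2
((P + g(W(1, 3), -3)) + u(2))² = ((-9 + 2) + 4)² = (-7 + 4)² = (-3)² = 9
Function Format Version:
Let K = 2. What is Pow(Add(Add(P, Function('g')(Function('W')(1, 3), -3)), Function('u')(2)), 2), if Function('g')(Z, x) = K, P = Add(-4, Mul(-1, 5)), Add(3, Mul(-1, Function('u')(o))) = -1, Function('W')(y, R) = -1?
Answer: 9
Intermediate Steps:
Function('u')(o) = 4 (Function('u')(o) = Add(3, Mul(-1, -1)) = Add(3, 1) = 4)
P = -9 (P = Add(-4, -5) = -9)
Function('g')(Z, x) = 2
Pow(Add(Add(P, Function('g')(Function('W')(1, 3), -3)), Function('u')(2)), 2) = Pow(Add(Add(-9, 2), 4), 2) = Pow(Add(-7, 4), 2) = Pow(-3, 2) = 9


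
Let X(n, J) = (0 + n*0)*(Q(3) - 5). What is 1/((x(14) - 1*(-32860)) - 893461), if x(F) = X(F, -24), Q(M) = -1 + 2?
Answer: -1/860601 ≈ -1.1620e-6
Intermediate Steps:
Q(M) = 1
X(n, J) = 0 (X(n, J) = (0 + n*0)*(1 - 5) = (0 + 0)*(-4) = 0*(-4) = 0)
x(F) = 0
1/((x(14) - 1*(-32860)) - 893461) = 1/((0 - 1*(-32860)) - 893461) = 1/((0 + 32860) - 893461) = 1/(32860 - 893461) = 1/(-860601) = -1/860601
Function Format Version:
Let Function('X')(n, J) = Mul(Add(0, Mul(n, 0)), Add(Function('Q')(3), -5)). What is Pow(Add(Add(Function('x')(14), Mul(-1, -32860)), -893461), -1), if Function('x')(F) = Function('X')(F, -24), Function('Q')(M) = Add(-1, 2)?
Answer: Rational(-1, 860601) ≈ -1.1620e-6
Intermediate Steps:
Function('Q')(M) = 1
Function('X')(n, J) = 0 (Function('X')(n, J) = Mul(Add(0, Mul(n, 0)), Add(1, -5)) = Mul(Add(0, 0), -4) = Mul(0, -4) = 0)
Function('x')(F) = 0
Pow(Add(Add(Function('x')(14), Mul(-1, -32860)), -893461), -1) = Pow(Add(Add(0, Mul(-1, -32860)), -893461), -1) = Pow(Add(Add(0, 32860), -893461), -1) = Pow(Add(32860, -893461), -1) = Pow(-860601, -1) = Rational(-1, 860601)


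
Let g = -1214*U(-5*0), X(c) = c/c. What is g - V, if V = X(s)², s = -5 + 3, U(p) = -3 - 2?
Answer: 6069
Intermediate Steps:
U(p) = -5
s = -2
X(c) = 1
V = 1 (V = 1² = 1)
g = 6070 (g = -1214*(-5) = 6070)
g - V = 6070 - 1*1 = 6070 - 1 = 6069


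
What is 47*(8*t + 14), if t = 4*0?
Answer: 658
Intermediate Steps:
t = 0
47*(8*t + 14) = 47*(8*0 + 14) = 47*(0 + 14) = 47*14 = 658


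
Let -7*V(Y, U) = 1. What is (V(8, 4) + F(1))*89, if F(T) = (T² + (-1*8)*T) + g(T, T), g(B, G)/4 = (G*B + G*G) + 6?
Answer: 15486/7 ≈ 2212.3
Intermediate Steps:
V(Y, U) = -⅐ (V(Y, U) = -⅐*1 = -⅐)
g(B, G) = 24 + 4*G² + 4*B*G (g(B, G) = 4*((G*B + G*G) + 6) = 4*((B*G + G²) + 6) = 4*((G² + B*G) + 6) = 4*(6 + G² + B*G) = 24 + 4*G² + 4*B*G)
F(T) = 24 - 8*T + 9*T² (F(T) = (T² + (-1*8)*T) + (24 + 4*T² + 4*T*T) = (T² - 8*T) + (24 + 4*T² + 4*T²) = (T² - 8*T) + (24 + 8*T²) = 24 - 8*T + 9*T²)
(V(8, 4) + F(1))*89 = (-⅐ + (24 - 8*1 + 9*1²))*89 = (-⅐ + (24 - 8 + 9*1))*89 = (-⅐ + (24 - 8 + 9))*89 = (-⅐ + 25)*89 = (174/7)*89 = 15486/7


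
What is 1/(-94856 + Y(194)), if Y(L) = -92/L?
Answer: -97/9201078 ≈ -1.0542e-5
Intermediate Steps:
1/(-94856 + Y(194)) = 1/(-94856 - 92/194) = 1/(-94856 - 92*1/194) = 1/(-94856 - 46/97) = 1/(-9201078/97) = -97/9201078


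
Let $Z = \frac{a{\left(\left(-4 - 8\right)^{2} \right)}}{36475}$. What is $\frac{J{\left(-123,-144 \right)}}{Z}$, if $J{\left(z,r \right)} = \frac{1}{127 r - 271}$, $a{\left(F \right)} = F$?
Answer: $- \frac{36475}{2672496} \approx -0.013648$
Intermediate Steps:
$Z = \frac{144}{36475}$ ($Z = \frac{\left(-4 - 8\right)^{2}}{36475} = \left(-12\right)^{2} \cdot \frac{1}{36475} = 144 \cdot \frac{1}{36475} = \frac{144}{36475} \approx 0.0039479$)
$J{\left(z,r \right)} = \frac{1}{-271 + 127 r}$
$\frac{J{\left(-123,-144 \right)}}{Z} = \frac{1}{\left(-271 + 127 \left(-144\right)\right) \frac{144}{36475}} = \frac{1}{-271 - 18288} \cdot \frac{36475}{144} = \frac{1}{-18559} \cdot \frac{36475}{144} = \left(- \frac{1}{18559}\right) \frac{36475}{144} = - \frac{36475}{2672496}$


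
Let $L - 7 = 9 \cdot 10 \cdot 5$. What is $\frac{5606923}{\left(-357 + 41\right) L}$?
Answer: $- \frac{5606923}{144412} \approx -38.826$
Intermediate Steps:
$L = 457$ ($L = 7 + 9 \cdot 10 \cdot 5 = 7 + 90 \cdot 5 = 7 + 450 = 457$)
$\frac{5606923}{\left(-357 + 41\right) L} = \frac{5606923}{\left(-357 + 41\right) 457} = \frac{5606923}{\left(-316\right) 457} = \frac{5606923}{-144412} = 5606923 \left(- \frac{1}{144412}\right) = - \frac{5606923}{144412}$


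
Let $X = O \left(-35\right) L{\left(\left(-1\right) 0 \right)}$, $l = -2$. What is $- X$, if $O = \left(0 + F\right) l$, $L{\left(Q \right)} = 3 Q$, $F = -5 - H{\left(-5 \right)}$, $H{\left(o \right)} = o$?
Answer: $0$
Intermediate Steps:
$F = 0$ ($F = -5 - -5 = -5 + 5 = 0$)
$O = 0$ ($O = \left(0 + 0\right) \left(-2\right) = 0 \left(-2\right) = 0$)
$X = 0$ ($X = 0 \left(-35\right) 3 \left(\left(-1\right) 0\right) = 0 \cdot 3 \cdot 0 = 0 \cdot 0 = 0$)
$- X = \left(-1\right) 0 = 0$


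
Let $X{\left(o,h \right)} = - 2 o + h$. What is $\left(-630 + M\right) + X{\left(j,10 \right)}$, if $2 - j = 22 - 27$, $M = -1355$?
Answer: $-1989$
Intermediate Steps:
$j = 7$ ($j = 2 - \left(22 - 27\right) = 2 - -5 = 2 + 5 = 7$)
$X{\left(o,h \right)} = h - 2 o$
$\left(-630 + M\right) + X{\left(j,10 \right)} = \left(-630 - 1355\right) + \left(10 - 14\right) = -1985 + \left(10 - 14\right) = -1985 - 4 = -1989$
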